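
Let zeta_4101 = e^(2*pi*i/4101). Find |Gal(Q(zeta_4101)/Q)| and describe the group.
|Gal(Q(zeta_4101)/Q)| = phi(4101) = 2732; group ≅ (Z/4101Z)^* ≅ Z/2Z × Z/1366Z

The n-th cyclotomic polynomial Φ_4101(x) is the minimal polynomial of zeta_4101 over Q and has degree phi(4101) = 2732. So Q(zeta_4101) is a degree-2732 Galois extension with Galois group (Z/4101Z)^*. By CRT, (Z/4101Z)^* ≅ (Z/3Z)^* × (Z/1367Z)^*. Each prime-power unit group is (Z/3Z)^* ≅ Z/2Z; (Z/1367Z)^* ≅ Z/1366Z. Hence Gal(Q(zeta_4101)/Q) ≅ Z/2Z × Z/1366Z.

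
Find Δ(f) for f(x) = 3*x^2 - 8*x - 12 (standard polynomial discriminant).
Δ = 208

For a quadratic a x^2 + b x + c the discriminant is Δ = b^2 - 4ac = (-8)^2 - 4*(3)*(-12) = 64 - (-144) = 208.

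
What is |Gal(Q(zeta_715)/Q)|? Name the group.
|Gal(Q(zeta_715)/Q)| = phi(715) = 480; group ≅ (Z/715Z)^* ≅ Z/4Z × Z/10Z × Z/12Z

The n-th cyclotomic polynomial Φ_715(x) is the minimal polynomial of zeta_715 over Q and has degree phi(715) = 480. So Q(zeta_715) is a degree-480 Galois extension with Galois group (Z/715Z)^*. By CRT, (Z/715Z)^* ≅ (Z/5Z)^* × (Z/11Z)^* × (Z/13Z)^*. Each prime-power unit group is (Z/5Z)^* ≅ Z/4Z; (Z/11Z)^* ≅ Z/10Z; (Z/13Z)^* ≅ Z/12Z. Hence Gal(Q(zeta_715)/Q) ≅ Z/4Z × Z/10Z × Z/12Z.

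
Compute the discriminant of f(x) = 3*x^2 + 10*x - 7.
Δ = 184

For a quadratic a x^2 + b x + c the discriminant is Δ = b^2 - 4ac = (10)^2 - 4*(3)*(-7) = 100 - (-84) = 184.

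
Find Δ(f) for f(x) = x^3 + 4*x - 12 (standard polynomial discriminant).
Δ = -4144

For a depressed cubic x^3 + p x + q the discriminant is Δ = -4 p^3 - 27 q^2 = -4*(4)^3 - 27*(-12)^2 = -256 - 3888 = -4144.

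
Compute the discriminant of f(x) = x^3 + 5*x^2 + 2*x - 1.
Δ = 361

For x^3 + a x^2 + b x + c the discriminant is Δ = 18 a b c - 4 a^3 c + a^2 b^2 - 4 b^3 - 27 c^2.
Plug a = 5, b = 2, c = -1:
  18*(5)*(2)*(-1) - 4*(5)^3*(-1) + (5)^2*(2)^2 - 4*(2)^3 - 27*(-1)^2
  = -180 + (500) + 100 + (-32) + (-27)
  = 361.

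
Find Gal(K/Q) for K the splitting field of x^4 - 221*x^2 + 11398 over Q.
Gal(K/Q) = V_4 (Klein four-group, Z/2Z × Z/2Z)

f factors as (x^2 - 139)(x^2 - 82), so the splitting field is K = Q(sqrt(139), sqrt(82)). The elements 139, 82, 11398 are all non-squares in Q, so sqrt(139) and sqrt(82) generate independent quadratic extensions. Thus [K:Q] = 4 and Gal(K/Q) is generated by the two order-2 automorphisms sqrt(139) ↦ -sqrt(139) and sqrt(82) ↦ -sqrt(82), giving V_4.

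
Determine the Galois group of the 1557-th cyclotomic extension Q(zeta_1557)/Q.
|Gal(Q(zeta_1557)/Q)| = phi(1557) = 1032; group ≅ (Z/1557Z)^* ≅ Z/6Z × Z/172Z

The n-th cyclotomic polynomial Φ_1557(x) is the minimal polynomial of zeta_1557 over Q and has degree phi(1557) = 1032. So Q(zeta_1557) is a degree-1032 Galois extension with Galois group (Z/1557Z)^*. By CRT, (Z/1557Z)^* ≅ (Z/9Z)^* × (Z/173Z)^*. Each prime-power unit group is (Z/9Z)^* ≅ Z/6Z; (Z/173Z)^* ≅ Z/172Z. Hence Gal(Q(zeta_1557)/Q) ≅ Z/6Z × Z/172Z.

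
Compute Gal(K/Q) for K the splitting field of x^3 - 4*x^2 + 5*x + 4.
Gal(K/Q) = S_3 (symmetric group of order 6)

Compute the discriminant of x^3 + (-4)*x^2 + (5)*x + (4): Δ = -948. Since Δ is not a rational square, the Galois group is not contained in A_3; it must be the full S_3 (irreducibility of the cubic rules out anything smaller).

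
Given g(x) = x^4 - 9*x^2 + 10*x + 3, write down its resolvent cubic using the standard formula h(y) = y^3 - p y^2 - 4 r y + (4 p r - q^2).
h(y) = y^3 + 9*y^2 - 12*y - 208

Identify coefficients: p = -9, q = 10, r = 3.
Plug into h(y) = y^3 - p y^2 - 4 r y + (4 p r - q^2):
  h(y) = y^3 - (-9) y^2 - 4*(3) y + (4*(-9)*(3) - (10)^2)
       = y^3 + (9) y^2 + (-12) y + (-208).
Simplifying: h(y) = y^3 + 9*y^2 - 12*y - 208.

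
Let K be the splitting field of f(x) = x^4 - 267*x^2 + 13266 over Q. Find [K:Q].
[K:Q] = 4

f factors as (x^2 - 201)(x^2 - 66); the splitting field is K = Q(sqrt(201), sqrt(66)). Since 201, 66, and 13266 are all non-squares in Q, the three subfields Q(sqrt(201)), Q(sqrt(66)), Q(sqrt(13266)) are distinct degree-2 extensions, so [K:Q] = 4 (Klein four Galois group).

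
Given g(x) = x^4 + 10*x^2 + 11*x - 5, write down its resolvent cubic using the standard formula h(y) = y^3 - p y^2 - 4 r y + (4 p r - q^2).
h(y) = y^3 - 10*y^2 + 20*y - 321

Identify coefficients: p = 10, q = 11, r = -5.
Plug into h(y) = y^3 - p y^2 - 4 r y + (4 p r - q^2):
  h(y) = y^3 - (10) y^2 - 4*(-5) y + (4*(10)*(-5) - (11)^2)
       = y^3 + (-10) y^2 + (20) y + (-321).
Simplifying: h(y) = y^3 - 10*y^2 + 20*y - 321.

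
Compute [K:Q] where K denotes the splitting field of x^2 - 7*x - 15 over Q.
[K:Q] = 2

The discriminant of x^2 + (-7)*x + (-15) is b^2 - 4c = 49 - (-60) = 109. Since 109 is not a perfect square in Q, the polynomial is irreducible over Q. Its two roots generate a degree-2 extension, so [K:Q] = 2.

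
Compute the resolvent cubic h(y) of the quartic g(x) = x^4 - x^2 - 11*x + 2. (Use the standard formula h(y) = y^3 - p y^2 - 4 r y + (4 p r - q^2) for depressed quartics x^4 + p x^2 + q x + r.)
h(y) = y^3 + y^2 - 8*y - 129

Identify coefficients: p = -1, q = -11, r = 2.
Plug into h(y) = y^3 - p y^2 - 4 r y + (4 p r - q^2):
  h(y) = y^3 - (-1) y^2 - 4*(2) y + (4*(-1)*(2) - (-11)^2)
       = y^3 + (1) y^2 + (-8) y + (-129).
Simplifying: h(y) = y^3 + y^2 - 8*y - 129.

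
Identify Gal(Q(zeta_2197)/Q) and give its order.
|Gal(Q(zeta_2197)/Q)| = phi(2197) = 2028; group ≅ (Z/2197Z)^* ≅ Z/2028Z

The n-th cyclotomic polynomial Φ_2197(x) is the minimal polynomial of zeta_2197 over Q and has degree phi(2197) = 2028. So Q(zeta_2197) is a degree-2028 Galois extension with Galois group (Z/2197Z)^*. (Z/2197Z)^* is cyclic since 2197 is an odd prime power (or 4). Hence Gal(Q(zeta_2197)/Q) ≅ Z/2028Z.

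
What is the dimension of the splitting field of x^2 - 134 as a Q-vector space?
[K:Q] = 2

The polynomial x^2 - 134 is irreducible over Q since 134 is not a perfect square. Its splitting field is Q(sqrt(134)), which has degree 2 over Q.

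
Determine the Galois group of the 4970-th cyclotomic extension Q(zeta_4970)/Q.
|Gal(Q(zeta_4970)/Q)| = phi(4970) = 1680; group ≅ (Z/4970Z)^* ≅ Z/4Z × Z/6Z × Z/70Z

The n-th cyclotomic polynomial Φ_4970(x) is the minimal polynomial of zeta_4970 over Q and has degree phi(4970) = 1680. So Q(zeta_4970) is a degree-1680 Galois extension with Galois group (Z/4970Z)^*. By CRT, (Z/4970Z)^* ≅ (Z/2Z)^* × (Z/5Z)^* × (Z/7Z)^* × (Z/71Z)^*. Each prime-power unit group is (Z/2Z)^* ≅ trivial group (order 1); (Z/5Z)^* ≅ Z/4Z; (Z/7Z)^* ≅ Z/6Z; (Z/71Z)^* ≅ Z/70Z. Hence Gal(Q(zeta_4970)/Q) ≅ Z/4Z × Z/6Z × Z/70Z.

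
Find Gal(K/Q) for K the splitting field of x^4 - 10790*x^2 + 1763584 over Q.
Gal(K/Q) = Z/2Z (cyclic of order 2)

f factors as (x^2 - 166)(x^2 - 10624), so the splitting field is K = Q(sqrt(166), sqrt(10624)). The squarefree part of 166 is 166 and the squarefree part of 10624 is also 166, so sqrt(166) and sqrt(10624) are both rational multiples of sqrt(166). Hence Q(sqrt(166)) = Q(sqrt(10624)) = Q(sqrt(166)), and the splitting field collapses to a single degree-2 extension with Galois group Z/2Z.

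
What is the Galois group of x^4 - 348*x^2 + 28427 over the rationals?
Gal(K/Q) = V_4 (Klein four-group, Z/2Z × Z/2Z)

f factors as (x^2 - 217)(x^2 - 131), so the splitting field is K = Q(sqrt(217), sqrt(131)). The elements 217, 131, 28427 are all non-squares in Q, so sqrt(217) and sqrt(131) generate independent quadratic extensions. Thus [K:Q] = 4 and Gal(K/Q) is generated by the two order-2 automorphisms sqrt(217) ↦ -sqrt(217) and sqrt(131) ↦ -sqrt(131), giving V_4.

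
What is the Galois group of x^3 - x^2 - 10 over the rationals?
Gal(K/Q) = S_3 (symmetric group of order 6)

Compute the discriminant of x^3 + (-1)*x^2 + (0)*x + (-10): Δ = -2740. Since Δ is not a rational square, the Galois group is not contained in A_3; it must be the full S_3 (irreducibility of the cubic rules out anything smaller).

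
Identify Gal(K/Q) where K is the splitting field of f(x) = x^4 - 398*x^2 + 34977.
Gal(K/Q) = V_4 (Klein four-group, Z/2Z × Z/2Z)

f factors as (x^2 - 267)(x^2 - 131), so the splitting field is K = Q(sqrt(267), sqrt(131)). The elements 267, 131, 34977 are all non-squares in Q, so sqrt(267) and sqrt(131) generate independent quadratic extensions. Thus [K:Q] = 4 and Gal(K/Q) is generated by the two order-2 automorphisms sqrt(267) ↦ -sqrt(267) and sqrt(131) ↦ -sqrt(131), giving V_4.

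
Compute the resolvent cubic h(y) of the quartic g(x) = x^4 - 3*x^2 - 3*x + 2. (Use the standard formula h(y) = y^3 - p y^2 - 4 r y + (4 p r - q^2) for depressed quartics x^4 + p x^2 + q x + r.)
h(y) = y^3 + 3*y^2 - 8*y - 33

Identify coefficients: p = -3, q = -3, r = 2.
Plug into h(y) = y^3 - p y^2 - 4 r y + (4 p r - q^2):
  h(y) = y^3 - (-3) y^2 - 4*(2) y + (4*(-3)*(2) - (-3)^2)
       = y^3 + (3) y^2 + (-8) y + (-33).
Simplifying: h(y) = y^3 + 3*y^2 - 8*y - 33.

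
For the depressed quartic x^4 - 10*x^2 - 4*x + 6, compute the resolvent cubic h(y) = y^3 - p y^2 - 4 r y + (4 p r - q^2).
h(y) = y^3 + 10*y^2 - 24*y - 256

Identify coefficients: p = -10, q = -4, r = 6.
Plug into h(y) = y^3 - p y^2 - 4 r y + (4 p r - q^2):
  h(y) = y^3 - (-10) y^2 - 4*(6) y + (4*(-10)*(6) - (-4)^2)
       = y^3 + (10) y^2 + (-24) y + (-256).
Simplifying: h(y) = y^3 + 10*y^2 - 24*y - 256.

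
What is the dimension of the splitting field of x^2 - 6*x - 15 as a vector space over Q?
[K:Q] = 2

The discriminant of x^2 + (-6)*x + (-15) is b^2 - 4c = 36 - (-60) = 96. Since 96 is not a perfect square in Q, the polynomial is irreducible over Q. Its two roots generate a degree-2 extension, so [K:Q] = 2.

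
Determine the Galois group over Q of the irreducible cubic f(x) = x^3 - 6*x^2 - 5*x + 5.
Gal(K/Q) = S_3 (symmetric group of order 6)

Compute the discriminant of x^3 + (-6)*x^2 + (-5)*x + (5): Δ = 7745. Since Δ is not a rational square, the Galois group is not contained in A_3; it must be the full S_3 (irreducibility of the cubic rules out anything smaller).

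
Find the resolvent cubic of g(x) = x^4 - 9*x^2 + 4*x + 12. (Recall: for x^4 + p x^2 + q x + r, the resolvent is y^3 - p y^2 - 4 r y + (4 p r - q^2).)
h(y) = y^3 + 9*y^2 - 48*y - 448

Identify coefficients: p = -9, q = 4, r = 12.
Plug into h(y) = y^3 - p y^2 - 4 r y + (4 p r - q^2):
  h(y) = y^3 - (-9) y^2 - 4*(12) y + (4*(-9)*(12) - (4)^2)
       = y^3 + (9) y^2 + (-48) y + (-448).
Simplifying: h(y) = y^3 + 9*y^2 - 48*y - 448.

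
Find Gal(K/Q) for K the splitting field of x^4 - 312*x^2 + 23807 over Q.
Gal(K/Q) = V_4 (Klein four-group, Z/2Z × Z/2Z)

f factors as (x^2 - 133)(x^2 - 179), so the splitting field is K = Q(sqrt(133), sqrt(179)). The elements 133, 179, 23807 are all non-squares in Q, so sqrt(133) and sqrt(179) generate independent quadratic extensions. Thus [K:Q] = 4 and Gal(K/Q) is generated by the two order-2 automorphisms sqrt(133) ↦ -sqrt(133) and sqrt(179) ↦ -sqrt(179), giving V_4.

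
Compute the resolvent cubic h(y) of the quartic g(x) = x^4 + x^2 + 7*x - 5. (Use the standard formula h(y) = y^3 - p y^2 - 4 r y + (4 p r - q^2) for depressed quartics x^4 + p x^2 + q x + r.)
h(y) = y^3 - y^2 + 20*y - 69

Identify coefficients: p = 1, q = 7, r = -5.
Plug into h(y) = y^3 - p y^2 - 4 r y + (4 p r - q^2):
  h(y) = y^3 - (1) y^2 - 4*(-5) y + (4*(1)*(-5) - (7)^2)
       = y^3 + (-1) y^2 + (20) y + (-69).
Simplifying: h(y) = y^3 - y^2 + 20*y - 69.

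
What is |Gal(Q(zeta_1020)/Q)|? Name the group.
|Gal(Q(zeta_1020)/Q)| = phi(1020) = 256; group ≅ (Z/1020Z)^* ≅ Z/2Z × Z/2Z × Z/4Z × Z/16Z

The n-th cyclotomic polynomial Φ_1020(x) is the minimal polynomial of zeta_1020 over Q and has degree phi(1020) = 256. So Q(zeta_1020) is a degree-256 Galois extension with Galois group (Z/1020Z)^*. By CRT, (Z/1020Z)^* ≅ (Z/4Z)^* × (Z/3Z)^* × (Z/5Z)^* × (Z/17Z)^*. Each prime-power unit group is (Z/4Z)^* ≅ Z/2Z; (Z/3Z)^* ≅ Z/2Z; (Z/5Z)^* ≅ Z/4Z; (Z/17Z)^* ≅ Z/16Z. Hence Gal(Q(zeta_1020)/Q) ≅ Z/2Z × Z/2Z × Z/4Z × Z/16Z.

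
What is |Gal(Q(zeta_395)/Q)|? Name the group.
|Gal(Q(zeta_395)/Q)| = phi(395) = 312; group ≅ (Z/395Z)^* ≅ Z/4Z × Z/78Z

The n-th cyclotomic polynomial Φ_395(x) is the minimal polynomial of zeta_395 over Q and has degree phi(395) = 312. So Q(zeta_395) is a degree-312 Galois extension with Galois group (Z/395Z)^*. By CRT, (Z/395Z)^* ≅ (Z/5Z)^* × (Z/79Z)^*. Each prime-power unit group is (Z/5Z)^* ≅ Z/4Z; (Z/79Z)^* ≅ Z/78Z. Hence Gal(Q(zeta_395)/Q) ≅ Z/4Z × Z/78Z.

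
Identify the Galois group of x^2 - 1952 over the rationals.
Gal(K/Q) = Z/2Z (cyclic of order 2)

x^2 - 1952 is irreducible over Q since 1952 is not a rational square. The splitting field Q(sqrt(1952)) has degree 2 over Q, and its unique nontrivial automorphism is sqrt(1952) ↦ -sqrt(1952). Hence Gal(Q(sqrt(1952))/Q) = Z/2Z.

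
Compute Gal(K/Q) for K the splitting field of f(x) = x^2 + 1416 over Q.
Gal(K/Q) = Z/2Z (cyclic of order 2)

x^2 + 1416 is irreducible over Q since -1416 is not a rational square. The splitting field Q(sqrt(-1416)) has degree 2 over Q, and its unique nontrivial automorphism is sqrt(-1416) ↦ -sqrt(-1416). Hence Gal(Q(sqrt(-1416))/Q) = Z/2Z.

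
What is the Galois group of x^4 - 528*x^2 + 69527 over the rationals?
Gal(K/Q) = V_4 (Klein four-group, Z/2Z × Z/2Z)

f factors as (x^2 - 251)(x^2 - 277), so the splitting field is K = Q(sqrt(251), sqrt(277)). The elements 251, 277, 69527 are all non-squares in Q, so sqrt(251) and sqrt(277) generate independent quadratic extensions. Thus [K:Q] = 4 and Gal(K/Q) is generated by the two order-2 automorphisms sqrt(251) ↦ -sqrt(251) and sqrt(277) ↦ -sqrt(277), giving V_4.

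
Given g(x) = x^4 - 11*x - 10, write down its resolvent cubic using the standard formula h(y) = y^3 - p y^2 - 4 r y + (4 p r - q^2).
h(y) = y^3 + 40*y - 121

Identify coefficients: p = 0, q = -11, r = -10.
Plug into h(y) = y^3 - p y^2 - 4 r y + (4 p r - q^2):
  h(y) = y^3 - (0) y^2 - 4*(-10) y + (4*(0)*(-10) - (-11)^2)
       = y^3 + (0) y^2 + (40) y + (-121).
Simplifying: h(y) = y^3 + 40*y - 121.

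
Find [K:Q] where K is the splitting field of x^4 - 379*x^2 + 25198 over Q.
[K:Q] = 4

f factors as (x^2 - 86)(x^2 - 293); the splitting field is K = Q(sqrt(86), sqrt(293)). Since 86, 293, and 25198 are all non-squares in Q, the three subfields Q(sqrt(86)), Q(sqrt(293)), Q(sqrt(25198)) are distinct degree-2 extensions, so [K:Q] = 4 (Klein four Galois group).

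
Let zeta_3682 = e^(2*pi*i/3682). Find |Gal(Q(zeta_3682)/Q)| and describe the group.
|Gal(Q(zeta_3682)/Q)| = phi(3682) = 1572; group ≅ (Z/3682Z)^* ≅ Z/6Z × Z/262Z

The n-th cyclotomic polynomial Φ_3682(x) is the minimal polynomial of zeta_3682 over Q and has degree phi(3682) = 1572. So Q(zeta_3682) is a degree-1572 Galois extension with Galois group (Z/3682Z)^*. By CRT, (Z/3682Z)^* ≅ (Z/2Z)^* × (Z/7Z)^* × (Z/263Z)^*. Each prime-power unit group is (Z/2Z)^* ≅ trivial group (order 1); (Z/7Z)^* ≅ Z/6Z; (Z/263Z)^* ≅ Z/262Z. Hence Gal(Q(zeta_3682)/Q) ≅ Z/6Z × Z/262Z.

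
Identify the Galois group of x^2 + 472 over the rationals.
Gal(K/Q) = Z/2Z (cyclic of order 2)

x^2 + 472 is irreducible over Q since -472 is not a rational square. The splitting field Q(sqrt(-472)) has degree 2 over Q, and its unique nontrivial automorphism is sqrt(-472) ↦ -sqrt(-472). Hence Gal(Q(sqrt(-472))/Q) = Z/2Z.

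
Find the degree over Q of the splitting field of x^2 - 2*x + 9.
[K:Q] = 2

The discriminant of x^2 + (-2)*x + (9) is b^2 - 4c = 4 - (36) = -32. Since -32 is not a perfect square in Q, the polynomial is irreducible over Q. Its two roots generate a degree-2 extension, so [K:Q] = 2.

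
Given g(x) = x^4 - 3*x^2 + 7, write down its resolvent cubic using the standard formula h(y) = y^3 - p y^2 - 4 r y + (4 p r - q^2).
h(y) = y^3 + 3*y^2 - 28*y - 84

Identify coefficients: p = -3, q = 0, r = 7.
Plug into h(y) = y^3 - p y^2 - 4 r y + (4 p r - q^2):
  h(y) = y^3 - (-3) y^2 - 4*(7) y + (4*(-3)*(7) - (0)^2)
       = y^3 + (3) y^2 + (-28) y + (-84).
Simplifying: h(y) = y^3 + 3*y^2 - 28*y - 84.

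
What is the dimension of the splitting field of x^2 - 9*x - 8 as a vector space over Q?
[K:Q] = 2

The discriminant of x^2 + (-9)*x + (-8) is b^2 - 4c = 81 - (-32) = 113. Since 113 is not a perfect square in Q, the polynomial is irreducible over Q. Its two roots generate a degree-2 extension, so [K:Q] = 2.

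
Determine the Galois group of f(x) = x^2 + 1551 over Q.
Gal(K/Q) = Z/2Z (cyclic of order 2)

x^2 + 1551 is irreducible over Q since -1551 is not a rational square. The splitting field Q(sqrt(-1551)) has degree 2 over Q, and its unique nontrivial automorphism is sqrt(-1551) ↦ -sqrt(-1551). Hence Gal(Q(sqrt(-1551))/Q) = Z/2Z.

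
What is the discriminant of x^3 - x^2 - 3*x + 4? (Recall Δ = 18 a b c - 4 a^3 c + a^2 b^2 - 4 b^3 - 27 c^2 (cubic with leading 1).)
Δ = -83

For x^3 + a x^2 + b x + c the discriminant is Δ = 18 a b c - 4 a^3 c + a^2 b^2 - 4 b^3 - 27 c^2.
Plug a = -1, b = -3, c = 4:
  18*(-1)*(-3)*(4) - 4*(-1)^3*(4) + (-1)^2*(-3)^2 - 4*(-3)^3 - 27*(4)^2
  = 216 + (16) + 9 + (108) + (-432)
  = -83.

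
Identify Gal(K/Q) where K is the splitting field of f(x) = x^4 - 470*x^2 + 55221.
Gal(K/Q) = V_4 (Klein four-group, Z/2Z × Z/2Z)

f factors as (x^2 - 237)(x^2 - 233), so the splitting field is K = Q(sqrt(237), sqrt(233)). The elements 237, 233, 55221 are all non-squares in Q, so sqrt(237) and sqrt(233) generate independent quadratic extensions. Thus [K:Q] = 4 and Gal(K/Q) is generated by the two order-2 automorphisms sqrt(237) ↦ -sqrt(237) and sqrt(233) ↦ -sqrt(233), giving V_4.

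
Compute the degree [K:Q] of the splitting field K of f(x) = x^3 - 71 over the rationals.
[K:Q] = 6

x^3 - 71 has one real root r = 71^(1/3) and two complex roots r*zeta_3, r*zeta_3^2 where zeta_3 = e^(2*pi*i/3). The splitting field is Q(r, zeta_3). [Q(r):Q] = 3 and [Q(zeta_3):Q] = 2 with gcd = 1, so [Q(r, zeta_3):Q] = 3 * 2 = 6.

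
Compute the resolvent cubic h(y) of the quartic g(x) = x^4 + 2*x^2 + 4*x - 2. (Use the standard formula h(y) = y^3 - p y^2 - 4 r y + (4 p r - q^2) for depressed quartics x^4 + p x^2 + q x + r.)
h(y) = y^3 - 2*y^2 + 8*y - 32

Identify coefficients: p = 2, q = 4, r = -2.
Plug into h(y) = y^3 - p y^2 - 4 r y + (4 p r - q^2):
  h(y) = y^3 - (2) y^2 - 4*(-2) y + (4*(2)*(-2) - (4)^2)
       = y^3 + (-2) y^2 + (8) y + (-32).
Simplifying: h(y) = y^3 - 2*y^2 + 8*y - 32.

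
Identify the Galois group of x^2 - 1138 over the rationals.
Gal(K/Q) = Z/2Z (cyclic of order 2)

x^2 - 1138 is irreducible over Q since 1138 is not a rational square. The splitting field Q(sqrt(1138)) has degree 2 over Q, and its unique nontrivial automorphism is sqrt(1138) ↦ -sqrt(1138). Hence Gal(Q(sqrt(1138))/Q) = Z/2Z.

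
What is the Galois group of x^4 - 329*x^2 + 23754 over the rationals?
Gal(K/Q) = V_4 (Klein four-group, Z/2Z × Z/2Z)

f factors as (x^2 - 222)(x^2 - 107), so the splitting field is K = Q(sqrt(222), sqrt(107)). The elements 222, 107, 23754 are all non-squares in Q, so sqrt(222) and sqrt(107) generate independent quadratic extensions. Thus [K:Q] = 4 and Gal(K/Q) is generated by the two order-2 automorphisms sqrt(222) ↦ -sqrt(222) and sqrt(107) ↦ -sqrt(107), giving V_4.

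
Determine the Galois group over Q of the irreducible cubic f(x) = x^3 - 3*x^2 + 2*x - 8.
Gal(K/Q) = S_3 (symmetric group of order 6)

Compute the discriminant of x^3 + (-3)*x^2 + (2)*x + (-8): Δ = -1724. Since Δ is not a rational square, the Galois group is not contained in A_3; it must be the full S_3 (irreducibility of the cubic rules out anything smaller).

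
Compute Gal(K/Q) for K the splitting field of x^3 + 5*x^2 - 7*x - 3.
Gal(K/Q) = S_3 (symmetric group of order 6)

Compute the discriminant of x^3 + (5)*x^2 + (-7)*x + (-3): Δ = 5744. Since Δ is not a rational square, the Galois group is not contained in A_3; it must be the full S_3 (irreducibility of the cubic rules out anything smaller).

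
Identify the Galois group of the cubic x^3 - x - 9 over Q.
Gal(K/Q) = S_3 (symmetric group of order 6)

Compute the discriminant of x^3 + (0)*x^2 + (-1)*x + (-9): Δ = -2183. Since Δ is not a rational square, the Galois group is not contained in A_3; it must be the full S_3 (irreducibility of the cubic rules out anything smaller).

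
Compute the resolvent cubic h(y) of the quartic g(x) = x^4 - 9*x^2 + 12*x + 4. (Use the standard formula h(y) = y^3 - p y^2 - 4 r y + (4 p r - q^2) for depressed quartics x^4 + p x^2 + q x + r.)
h(y) = y^3 + 9*y^2 - 16*y - 288

Identify coefficients: p = -9, q = 12, r = 4.
Plug into h(y) = y^3 - p y^2 - 4 r y + (4 p r - q^2):
  h(y) = y^3 - (-9) y^2 - 4*(4) y + (4*(-9)*(4) - (12)^2)
       = y^3 + (9) y^2 + (-16) y + (-288).
Simplifying: h(y) = y^3 + 9*y^2 - 16*y - 288.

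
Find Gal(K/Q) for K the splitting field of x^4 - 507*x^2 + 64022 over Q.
Gal(K/Q) = V_4 (Klein four-group, Z/2Z × Z/2Z)

f factors as (x^2 - 269)(x^2 - 238), so the splitting field is K = Q(sqrt(269), sqrt(238)). The elements 269, 238, 64022 are all non-squares in Q, so sqrt(269) and sqrt(238) generate independent quadratic extensions. Thus [K:Q] = 4 and Gal(K/Q) is generated by the two order-2 automorphisms sqrt(269) ↦ -sqrt(269) and sqrt(238) ↦ -sqrt(238), giving V_4.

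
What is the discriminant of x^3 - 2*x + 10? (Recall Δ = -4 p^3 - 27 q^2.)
Δ = -2668

For a depressed cubic x^3 + p x + q the discriminant is Δ = -4 p^3 - 27 q^2 = -4*(-2)^3 - 27*(10)^2 = 32 - 2700 = -2668.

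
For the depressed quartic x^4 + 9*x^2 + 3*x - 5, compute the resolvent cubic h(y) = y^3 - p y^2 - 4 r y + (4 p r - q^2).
h(y) = y^3 - 9*y^2 + 20*y - 189

Identify coefficients: p = 9, q = 3, r = -5.
Plug into h(y) = y^3 - p y^2 - 4 r y + (4 p r - q^2):
  h(y) = y^3 - (9) y^2 - 4*(-5) y + (4*(9)*(-5) - (3)^2)
       = y^3 + (-9) y^2 + (20) y + (-189).
Simplifying: h(y) = y^3 - 9*y^2 + 20*y - 189.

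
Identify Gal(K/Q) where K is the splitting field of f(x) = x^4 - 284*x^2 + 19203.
Gal(K/Q) = V_4 (Klein four-group, Z/2Z × Z/2Z)

f factors as (x^2 - 111)(x^2 - 173), so the splitting field is K = Q(sqrt(111), sqrt(173)). The elements 111, 173, 19203 are all non-squares in Q, so sqrt(111) and sqrt(173) generate independent quadratic extensions. Thus [K:Q] = 4 and Gal(K/Q) is generated by the two order-2 automorphisms sqrt(111) ↦ -sqrt(111) and sqrt(173) ↦ -sqrt(173), giving V_4.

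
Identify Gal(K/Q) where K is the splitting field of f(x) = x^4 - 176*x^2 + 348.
Gal(K/Q) = V_4 (Klein four-group, Z/2Z × Z/2Z)

f factors as (x^2 - 174)(x^2 - 2), so the splitting field is K = Q(sqrt(174), sqrt(2)). The elements 174, 2, 348 are all non-squares in Q, so sqrt(174) and sqrt(2) generate independent quadratic extensions. Thus [K:Q] = 4 and Gal(K/Q) is generated by the two order-2 automorphisms sqrt(174) ↦ -sqrt(174) and sqrt(2) ↦ -sqrt(2), giving V_4.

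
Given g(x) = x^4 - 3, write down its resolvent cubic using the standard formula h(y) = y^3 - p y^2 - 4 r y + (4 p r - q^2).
h(y) = y^3 + 12*y

Identify coefficients: p = 0, q = 0, r = -3.
Plug into h(y) = y^3 - p y^2 - 4 r y + (4 p r - q^2):
  h(y) = y^3 - (0) y^2 - 4*(-3) y + (4*(0)*(-3) - (0)^2)
       = y^3 + (0) y^2 + (12) y + (0).
Simplifying: h(y) = y^3 + 12*y.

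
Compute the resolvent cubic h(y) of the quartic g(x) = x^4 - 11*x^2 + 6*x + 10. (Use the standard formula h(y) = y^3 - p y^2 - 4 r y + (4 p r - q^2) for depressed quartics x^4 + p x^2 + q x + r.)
h(y) = y^3 + 11*y^2 - 40*y - 476

Identify coefficients: p = -11, q = 6, r = 10.
Plug into h(y) = y^3 - p y^2 - 4 r y + (4 p r - q^2):
  h(y) = y^3 - (-11) y^2 - 4*(10) y + (4*(-11)*(10) - (6)^2)
       = y^3 + (11) y^2 + (-40) y + (-476).
Simplifying: h(y) = y^3 + 11*y^2 - 40*y - 476.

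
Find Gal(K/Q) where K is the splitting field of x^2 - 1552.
Gal(K/Q) = Z/2Z (cyclic of order 2)

x^2 - 1552 is irreducible over Q since 1552 is not a rational square. The splitting field Q(sqrt(1552)) has degree 2 over Q, and its unique nontrivial automorphism is sqrt(1552) ↦ -sqrt(1552). Hence Gal(Q(sqrt(1552))/Q) = Z/2Z.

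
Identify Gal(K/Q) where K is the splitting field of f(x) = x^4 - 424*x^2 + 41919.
Gal(K/Q) = V_4 (Klein four-group, Z/2Z × Z/2Z)

f factors as (x^2 - 267)(x^2 - 157), so the splitting field is K = Q(sqrt(267), sqrt(157)). The elements 267, 157, 41919 are all non-squares in Q, so sqrt(267) and sqrt(157) generate independent quadratic extensions. Thus [K:Q] = 4 and Gal(K/Q) is generated by the two order-2 automorphisms sqrt(267) ↦ -sqrt(267) and sqrt(157) ↦ -sqrt(157), giving V_4.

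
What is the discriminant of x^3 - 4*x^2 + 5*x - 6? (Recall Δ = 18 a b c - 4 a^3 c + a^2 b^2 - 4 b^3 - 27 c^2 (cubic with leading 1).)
Δ = -448

For x^3 + a x^2 + b x + c the discriminant is Δ = 18 a b c - 4 a^3 c + a^2 b^2 - 4 b^3 - 27 c^2.
Plug a = -4, b = 5, c = -6:
  18*(-4)*(5)*(-6) - 4*(-4)^3*(-6) + (-4)^2*(5)^2 - 4*(5)^3 - 27*(-6)^2
  = 2160 + (-1536) + 400 + (-500) + (-972)
  = -448.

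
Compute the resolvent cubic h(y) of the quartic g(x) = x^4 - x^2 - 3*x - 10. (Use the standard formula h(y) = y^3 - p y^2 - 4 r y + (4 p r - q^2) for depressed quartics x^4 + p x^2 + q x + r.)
h(y) = y^3 + y^2 + 40*y + 31

Identify coefficients: p = -1, q = -3, r = -10.
Plug into h(y) = y^3 - p y^2 - 4 r y + (4 p r - q^2):
  h(y) = y^3 - (-1) y^2 - 4*(-10) y + (4*(-1)*(-10) - (-3)^2)
       = y^3 + (1) y^2 + (40) y + (31).
Simplifying: h(y) = y^3 + y^2 + 40*y + 31.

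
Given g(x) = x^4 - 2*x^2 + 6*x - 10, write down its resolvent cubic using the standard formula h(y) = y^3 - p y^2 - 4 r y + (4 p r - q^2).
h(y) = y^3 + 2*y^2 + 40*y + 44

Identify coefficients: p = -2, q = 6, r = -10.
Plug into h(y) = y^3 - p y^2 - 4 r y + (4 p r - q^2):
  h(y) = y^3 - (-2) y^2 - 4*(-10) y + (4*(-2)*(-10) - (6)^2)
       = y^3 + (2) y^2 + (40) y + (44).
Simplifying: h(y) = y^3 + 2*y^2 + 40*y + 44.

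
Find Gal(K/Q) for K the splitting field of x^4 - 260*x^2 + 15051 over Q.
Gal(K/Q) = V_4 (Klein four-group, Z/2Z × Z/2Z)

f factors as (x^2 - 173)(x^2 - 87), so the splitting field is K = Q(sqrt(173), sqrt(87)). The elements 173, 87, 15051 are all non-squares in Q, so sqrt(173) and sqrt(87) generate independent quadratic extensions. Thus [K:Q] = 4 and Gal(K/Q) is generated by the two order-2 automorphisms sqrt(173) ↦ -sqrt(173) and sqrt(87) ↦ -sqrt(87), giving V_4.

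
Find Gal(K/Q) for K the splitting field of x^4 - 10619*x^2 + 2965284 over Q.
Gal(K/Q) = Z/2Z (cyclic of order 2)

f factors as (x^2 - 10332)(x^2 - 287), so the splitting field is K = Q(sqrt(10332), sqrt(287)). The squarefree part of 10332 is 287 and the squarefree part of 287 is also 287, so sqrt(10332) and sqrt(287) are both rational multiples of sqrt(287). Hence Q(sqrt(10332)) = Q(sqrt(287)) = Q(sqrt(287)), and the splitting field collapses to a single degree-2 extension with Galois group Z/2Z.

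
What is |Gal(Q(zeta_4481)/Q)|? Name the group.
|Gal(Q(zeta_4481)/Q)| = phi(4481) = 4480; group ≅ (Z/4481Z)^* ≅ Z/4480Z

The n-th cyclotomic polynomial Φ_4481(x) is the minimal polynomial of zeta_4481 over Q and has degree phi(4481) = 4480. So Q(zeta_4481) is a degree-4480 Galois extension with Galois group (Z/4481Z)^*. (Z/4481Z)^* is cyclic since 4481 is an odd prime power (or 4). Hence Gal(Q(zeta_4481)/Q) ≅ Z/4480Z.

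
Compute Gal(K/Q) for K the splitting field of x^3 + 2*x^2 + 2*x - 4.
Gal(K/Q) = S_3 (symmetric group of order 6)

Compute the discriminant of x^3 + (2)*x^2 + (2)*x + (-4): Δ = -608. Since Δ is not a rational square, the Galois group is not contained in A_3; it must be the full S_3 (irreducibility of the cubic rules out anything smaller).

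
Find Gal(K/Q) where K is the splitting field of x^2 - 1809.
Gal(K/Q) = Z/2Z (cyclic of order 2)

x^2 - 1809 is irreducible over Q since 1809 is not a rational square. The splitting field Q(sqrt(1809)) has degree 2 over Q, and its unique nontrivial automorphism is sqrt(1809) ↦ -sqrt(1809). Hence Gal(Q(sqrt(1809))/Q) = Z/2Z.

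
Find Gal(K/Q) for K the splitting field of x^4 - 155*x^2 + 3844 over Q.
Gal(K/Q) = Z/2Z (cyclic of order 2)

f factors as (x^2 - 124)(x^2 - 31), so the splitting field is K = Q(sqrt(124), sqrt(31)). The squarefree part of 124 is 31 and the squarefree part of 31 is also 31, so sqrt(124) and sqrt(31) are both rational multiples of sqrt(31). Hence Q(sqrt(124)) = Q(sqrt(31)) = Q(sqrt(31)), and the splitting field collapses to a single degree-2 extension with Galois group Z/2Z.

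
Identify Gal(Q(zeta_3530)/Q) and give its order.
|Gal(Q(zeta_3530)/Q)| = phi(3530) = 1408; group ≅ (Z/3530Z)^* ≅ Z/4Z × Z/352Z

The n-th cyclotomic polynomial Φ_3530(x) is the minimal polynomial of zeta_3530 over Q and has degree phi(3530) = 1408. So Q(zeta_3530) is a degree-1408 Galois extension with Galois group (Z/3530Z)^*. By CRT, (Z/3530Z)^* ≅ (Z/2Z)^* × (Z/5Z)^* × (Z/353Z)^*. Each prime-power unit group is (Z/2Z)^* ≅ trivial group (order 1); (Z/5Z)^* ≅ Z/4Z; (Z/353Z)^* ≅ Z/352Z. Hence Gal(Q(zeta_3530)/Q) ≅ Z/4Z × Z/352Z.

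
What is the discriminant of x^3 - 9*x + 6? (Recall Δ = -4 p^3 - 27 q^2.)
Δ = 1944

For a depressed cubic x^3 + p x + q the discriminant is Δ = -4 p^3 - 27 q^2 = -4*(-9)^3 - 27*(6)^2 = 2916 - 972 = 1944.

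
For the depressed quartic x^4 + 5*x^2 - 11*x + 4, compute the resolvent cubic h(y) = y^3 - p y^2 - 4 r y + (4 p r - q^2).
h(y) = y^3 - 5*y^2 - 16*y - 41

Identify coefficients: p = 5, q = -11, r = 4.
Plug into h(y) = y^3 - p y^2 - 4 r y + (4 p r - q^2):
  h(y) = y^3 - (5) y^2 - 4*(4) y + (4*(5)*(4) - (-11)^2)
       = y^3 + (-5) y^2 + (-16) y + (-41).
Simplifying: h(y) = y^3 - 5*y^2 - 16*y - 41.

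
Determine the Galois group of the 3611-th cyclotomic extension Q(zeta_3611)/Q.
|Gal(Q(zeta_3611)/Q)| = phi(3611) = 3432; group ≅ (Z/3611Z)^* ≅ Z/22Z × Z/156Z

The n-th cyclotomic polynomial Φ_3611(x) is the minimal polynomial of zeta_3611 over Q and has degree phi(3611) = 3432. So Q(zeta_3611) is a degree-3432 Galois extension with Galois group (Z/3611Z)^*. By CRT, (Z/3611Z)^* ≅ (Z/23Z)^* × (Z/157Z)^*. Each prime-power unit group is (Z/23Z)^* ≅ Z/22Z; (Z/157Z)^* ≅ Z/156Z. Hence Gal(Q(zeta_3611)/Q) ≅ Z/22Z × Z/156Z.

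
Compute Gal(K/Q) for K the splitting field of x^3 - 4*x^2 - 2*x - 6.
Gal(K/Q) = S_3 (symmetric group of order 6)

Compute the discriminant of x^3 + (-4)*x^2 + (-2)*x + (-6): Δ = -3276. Since Δ is not a rational square, the Galois group is not contained in A_3; it must be the full S_3 (irreducibility of the cubic rules out anything smaller).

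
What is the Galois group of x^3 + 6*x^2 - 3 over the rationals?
Gal(K/Q) = S_3 (symmetric group of order 6)

Compute the discriminant of x^3 + (6)*x^2 + (0)*x + (-3): Δ = 2349. Since Δ is not a rational square, the Galois group is not contained in A_3; it must be the full S_3 (irreducibility of the cubic rules out anything smaller).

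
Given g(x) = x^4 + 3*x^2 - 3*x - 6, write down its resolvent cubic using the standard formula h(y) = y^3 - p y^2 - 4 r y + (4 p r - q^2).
h(y) = y^3 - 3*y^2 + 24*y - 81

Identify coefficients: p = 3, q = -3, r = -6.
Plug into h(y) = y^3 - p y^2 - 4 r y + (4 p r - q^2):
  h(y) = y^3 - (3) y^2 - 4*(-6) y + (4*(3)*(-6) - (-3)^2)
       = y^3 + (-3) y^2 + (24) y + (-81).
Simplifying: h(y) = y^3 - 3*y^2 + 24*y - 81.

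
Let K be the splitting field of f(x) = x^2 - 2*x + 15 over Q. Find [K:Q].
[K:Q] = 2

The discriminant of x^2 + (-2)*x + (15) is b^2 - 4c = 4 - (60) = -56. Since -56 is not a perfect square in Q, the polynomial is irreducible over Q. Its two roots generate a degree-2 extension, so [K:Q] = 2.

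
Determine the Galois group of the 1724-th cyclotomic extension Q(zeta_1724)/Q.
|Gal(Q(zeta_1724)/Q)| = phi(1724) = 860; group ≅ (Z/1724Z)^* ≅ Z/2Z × Z/430Z

The n-th cyclotomic polynomial Φ_1724(x) is the minimal polynomial of zeta_1724 over Q and has degree phi(1724) = 860. So Q(zeta_1724) is a degree-860 Galois extension with Galois group (Z/1724Z)^*. By CRT, (Z/1724Z)^* ≅ (Z/4Z)^* × (Z/431Z)^*. Each prime-power unit group is (Z/4Z)^* ≅ Z/2Z; (Z/431Z)^* ≅ Z/430Z. Hence Gal(Q(zeta_1724)/Q) ≅ Z/2Z × Z/430Z.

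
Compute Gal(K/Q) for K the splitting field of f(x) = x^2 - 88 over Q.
Gal(K/Q) = Z/2Z (cyclic of order 2)

x^2 - 88 is irreducible over Q since 88 is not a rational square. The splitting field Q(sqrt(88)) has degree 2 over Q, and its unique nontrivial automorphism is sqrt(88) ↦ -sqrt(88). Hence Gal(Q(sqrt(88))/Q) = Z/2Z.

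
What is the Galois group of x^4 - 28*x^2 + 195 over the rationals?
Gal(K/Q) = V_4 (Klein four-group, Z/2Z × Z/2Z)

f factors as (x^2 - 13)(x^2 - 15), so the splitting field is K = Q(sqrt(13), sqrt(15)). The elements 13, 15, 195 are all non-squares in Q, so sqrt(13) and sqrt(15) generate independent quadratic extensions. Thus [K:Q] = 4 and Gal(K/Q) is generated by the two order-2 automorphisms sqrt(13) ↦ -sqrt(13) and sqrt(15) ↦ -sqrt(15), giving V_4.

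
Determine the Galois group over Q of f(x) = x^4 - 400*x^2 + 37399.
Gal(K/Q) = V_4 (Klein four-group, Z/2Z × Z/2Z)

f factors as (x^2 - 149)(x^2 - 251), so the splitting field is K = Q(sqrt(149), sqrt(251)). The elements 149, 251, 37399 are all non-squares in Q, so sqrt(149) and sqrt(251) generate independent quadratic extensions. Thus [K:Q] = 4 and Gal(K/Q) is generated by the two order-2 automorphisms sqrt(149) ↦ -sqrt(149) and sqrt(251) ↦ -sqrt(251), giving V_4.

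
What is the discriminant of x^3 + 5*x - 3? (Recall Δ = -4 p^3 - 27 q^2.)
Δ = -743

For a depressed cubic x^3 + p x + q the discriminant is Δ = -4 p^3 - 27 q^2 = -4*(5)^3 - 27*(-3)^2 = -500 - 243 = -743.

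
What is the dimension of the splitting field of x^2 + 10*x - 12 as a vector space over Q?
[K:Q] = 2

The discriminant of x^2 + (10)*x + (-12) is b^2 - 4c = 100 - (-48) = 148. Since 148 is not a perfect square in Q, the polynomial is irreducible over Q. Its two roots generate a degree-2 extension, so [K:Q] = 2.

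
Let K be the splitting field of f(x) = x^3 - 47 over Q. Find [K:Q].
[K:Q] = 6

x^3 - 47 has one real root r = 47^(1/3) and two complex roots r*zeta_3, r*zeta_3^2 where zeta_3 = e^(2*pi*i/3). The splitting field is Q(r, zeta_3). [Q(r):Q] = 3 and [Q(zeta_3):Q] = 2 with gcd = 1, so [Q(r, zeta_3):Q] = 3 * 2 = 6.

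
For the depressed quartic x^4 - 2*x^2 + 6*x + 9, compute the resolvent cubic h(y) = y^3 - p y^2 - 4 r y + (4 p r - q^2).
h(y) = y^3 + 2*y^2 - 36*y - 108

Identify coefficients: p = -2, q = 6, r = 9.
Plug into h(y) = y^3 - p y^2 - 4 r y + (4 p r - q^2):
  h(y) = y^3 - (-2) y^2 - 4*(9) y + (4*(-2)*(9) - (6)^2)
       = y^3 + (2) y^2 + (-36) y + (-108).
Simplifying: h(y) = y^3 + 2*y^2 - 36*y - 108.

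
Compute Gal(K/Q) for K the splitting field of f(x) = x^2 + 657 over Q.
Gal(K/Q) = Z/2Z (cyclic of order 2)

x^2 + 657 is irreducible over Q since -657 is not a rational square. The splitting field Q(sqrt(-657)) has degree 2 over Q, and its unique nontrivial automorphism is sqrt(-657) ↦ -sqrt(-657). Hence Gal(Q(sqrt(-657))/Q) = Z/2Z.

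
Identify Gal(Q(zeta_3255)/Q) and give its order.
|Gal(Q(zeta_3255)/Q)| = phi(3255) = 1440; group ≅ (Z/3255Z)^* ≅ Z/2Z × Z/4Z × Z/6Z × Z/30Z

The n-th cyclotomic polynomial Φ_3255(x) is the minimal polynomial of zeta_3255 over Q and has degree phi(3255) = 1440. So Q(zeta_3255) is a degree-1440 Galois extension with Galois group (Z/3255Z)^*. By CRT, (Z/3255Z)^* ≅ (Z/3Z)^* × (Z/5Z)^* × (Z/7Z)^* × (Z/31Z)^*. Each prime-power unit group is (Z/3Z)^* ≅ Z/2Z; (Z/5Z)^* ≅ Z/4Z; (Z/7Z)^* ≅ Z/6Z; (Z/31Z)^* ≅ Z/30Z. Hence Gal(Q(zeta_3255)/Q) ≅ Z/2Z × Z/4Z × Z/6Z × Z/30Z.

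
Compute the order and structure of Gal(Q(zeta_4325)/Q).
|Gal(Q(zeta_4325)/Q)| = phi(4325) = 3440; group ≅ (Z/4325Z)^* ≅ Z/20Z × Z/172Z

The n-th cyclotomic polynomial Φ_4325(x) is the minimal polynomial of zeta_4325 over Q and has degree phi(4325) = 3440. So Q(zeta_4325) is a degree-3440 Galois extension with Galois group (Z/4325Z)^*. By CRT, (Z/4325Z)^* ≅ (Z/25Z)^* × (Z/173Z)^*. Each prime-power unit group is (Z/25Z)^* ≅ Z/20Z; (Z/173Z)^* ≅ Z/172Z. Hence Gal(Q(zeta_4325)/Q) ≅ Z/20Z × Z/172Z.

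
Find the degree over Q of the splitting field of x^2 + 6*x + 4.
[K:Q] = 2

The discriminant of x^2 + (6)*x + (4) is b^2 - 4c = 36 - (16) = 20. Since 20 is not a perfect square in Q, the polynomial is irreducible over Q. Its two roots generate a degree-2 extension, so [K:Q] = 2.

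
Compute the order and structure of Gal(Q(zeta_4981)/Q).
|Gal(Q(zeta_4981)/Q)| = phi(4981) = 4672; group ≅ (Z/4981Z)^* ≅ Z/16Z × Z/292Z

The n-th cyclotomic polynomial Φ_4981(x) is the minimal polynomial of zeta_4981 over Q and has degree phi(4981) = 4672. So Q(zeta_4981) is a degree-4672 Galois extension with Galois group (Z/4981Z)^*. By CRT, (Z/4981Z)^* ≅ (Z/17Z)^* × (Z/293Z)^*. Each prime-power unit group is (Z/17Z)^* ≅ Z/16Z; (Z/293Z)^* ≅ Z/292Z. Hence Gal(Q(zeta_4981)/Q) ≅ Z/16Z × Z/292Z.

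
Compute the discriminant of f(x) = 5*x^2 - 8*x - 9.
Δ = 244

For a quadratic a x^2 + b x + c the discriminant is Δ = b^2 - 4ac = (-8)^2 - 4*(5)*(-9) = 64 - (-180) = 244.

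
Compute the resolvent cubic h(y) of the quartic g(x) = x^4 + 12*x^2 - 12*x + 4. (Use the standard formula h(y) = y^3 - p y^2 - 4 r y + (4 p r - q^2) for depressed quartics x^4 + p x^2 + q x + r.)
h(y) = y^3 - 12*y^2 - 16*y + 48

Identify coefficients: p = 12, q = -12, r = 4.
Plug into h(y) = y^3 - p y^2 - 4 r y + (4 p r - q^2):
  h(y) = y^3 - (12) y^2 - 4*(4) y + (4*(12)*(4) - (-12)^2)
       = y^3 + (-12) y^2 + (-16) y + (48).
Simplifying: h(y) = y^3 - 12*y^2 - 16*y + 48.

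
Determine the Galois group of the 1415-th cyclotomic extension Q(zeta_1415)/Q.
|Gal(Q(zeta_1415)/Q)| = phi(1415) = 1128; group ≅ (Z/1415Z)^* ≅ Z/4Z × Z/282Z

The n-th cyclotomic polynomial Φ_1415(x) is the minimal polynomial of zeta_1415 over Q and has degree phi(1415) = 1128. So Q(zeta_1415) is a degree-1128 Galois extension with Galois group (Z/1415Z)^*. By CRT, (Z/1415Z)^* ≅ (Z/5Z)^* × (Z/283Z)^*. Each prime-power unit group is (Z/5Z)^* ≅ Z/4Z; (Z/283Z)^* ≅ Z/282Z. Hence Gal(Q(zeta_1415)/Q) ≅ Z/4Z × Z/282Z.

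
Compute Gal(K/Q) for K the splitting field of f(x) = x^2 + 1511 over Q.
Gal(K/Q) = Z/2Z (cyclic of order 2)

x^2 + 1511 is irreducible over Q since -1511 is not a rational square. The splitting field Q(sqrt(-1511)) has degree 2 over Q, and its unique nontrivial automorphism is sqrt(-1511) ↦ -sqrt(-1511). Hence Gal(Q(sqrt(-1511))/Q) = Z/2Z.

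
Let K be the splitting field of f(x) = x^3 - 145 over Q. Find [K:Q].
[K:Q] = 6

x^3 - 145 has one real root r = 145^(1/3) and two complex roots r*zeta_3, r*zeta_3^2 where zeta_3 = e^(2*pi*i/3). The splitting field is Q(r, zeta_3). [Q(r):Q] = 3 and [Q(zeta_3):Q] = 2 with gcd = 1, so [Q(r, zeta_3):Q] = 3 * 2 = 6.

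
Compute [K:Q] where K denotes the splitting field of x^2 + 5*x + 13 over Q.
[K:Q] = 2

The discriminant of x^2 + (5)*x + (13) is b^2 - 4c = 25 - (52) = -27. Since -27 is not a perfect square in Q, the polynomial is irreducible over Q. Its two roots generate a degree-2 extension, so [K:Q] = 2.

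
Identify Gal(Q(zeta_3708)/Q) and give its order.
|Gal(Q(zeta_3708)/Q)| = phi(3708) = 1224; group ≅ (Z/3708Z)^* ≅ Z/2Z × Z/6Z × Z/102Z

The n-th cyclotomic polynomial Φ_3708(x) is the minimal polynomial of zeta_3708 over Q and has degree phi(3708) = 1224. So Q(zeta_3708) is a degree-1224 Galois extension with Galois group (Z/3708Z)^*. By CRT, (Z/3708Z)^* ≅ (Z/4Z)^* × (Z/9Z)^* × (Z/103Z)^*. Each prime-power unit group is (Z/4Z)^* ≅ Z/2Z; (Z/9Z)^* ≅ Z/6Z; (Z/103Z)^* ≅ Z/102Z. Hence Gal(Q(zeta_3708)/Q) ≅ Z/2Z × Z/6Z × Z/102Z.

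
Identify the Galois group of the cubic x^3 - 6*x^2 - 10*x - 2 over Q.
Gal(K/Q) = S_3 (symmetric group of order 6)

Compute the discriminant of x^3 + (-6)*x^2 + (-10)*x + (-2): Δ = 3604. Since Δ is not a rational square, the Galois group is not contained in A_3; it must be the full S_3 (irreducibility of the cubic rules out anything smaller).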